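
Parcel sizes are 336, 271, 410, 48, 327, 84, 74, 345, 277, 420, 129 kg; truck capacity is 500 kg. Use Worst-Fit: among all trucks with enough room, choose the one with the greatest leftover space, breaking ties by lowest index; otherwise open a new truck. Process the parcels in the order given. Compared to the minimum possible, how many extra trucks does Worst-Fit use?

Worst-Fit: [336] [271,48,84] [410] [327,74] [345] [277,129] [420] → 7 trucks.
7 parcels exceed 250 kg (half the capacity), and no two of those can share a truck, so at least 7 trucks are needed.
So 7 is already optimal.

0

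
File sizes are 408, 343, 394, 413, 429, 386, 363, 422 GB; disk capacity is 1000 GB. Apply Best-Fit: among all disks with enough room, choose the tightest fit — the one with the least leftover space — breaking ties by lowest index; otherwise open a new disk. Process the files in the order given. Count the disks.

408 GB → disk 1 (remaining 592 GB)
343 GB → disk 1 (remaining 249 GB)
394 GB → disk 2 (remaining 606 GB)
413 GB → disk 2 (remaining 193 GB)
429 GB → disk 3 (remaining 571 GB)
386 GB → disk 3 (remaining 185 GB)
363 GB → disk 4 (remaining 637 GB)
422 GB → disk 4 (remaining 215 GB)

4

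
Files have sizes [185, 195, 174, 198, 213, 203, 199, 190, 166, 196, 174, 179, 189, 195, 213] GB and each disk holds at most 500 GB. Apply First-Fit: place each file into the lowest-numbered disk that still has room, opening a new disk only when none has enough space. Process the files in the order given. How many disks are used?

8

disk 1: place 185 GB, 315 GB left
disk 1: place 195 GB, 120 GB left
disk 2: place 174 GB, 326 GB left
disk 2: place 198 GB, 128 GB left
disk 3: place 213 GB, 287 GB left
disk 3: place 203 GB, 84 GB left
disk 4: place 199 GB, 301 GB left
disk 4: place 190 GB, 111 GB left
disk 5: place 166 GB, 334 GB left
disk 5: place 196 GB, 138 GB left
disk 6: place 174 GB, 326 GB left
disk 6: place 179 GB, 147 GB left
disk 7: place 189 GB, 311 GB left
disk 7: place 195 GB, 116 GB left
disk 8: place 213 GB, 287 GB left
Final disks: [185,195] [174,198] [213,203] [199,190] [166,196] [174,179] [189,195] [213].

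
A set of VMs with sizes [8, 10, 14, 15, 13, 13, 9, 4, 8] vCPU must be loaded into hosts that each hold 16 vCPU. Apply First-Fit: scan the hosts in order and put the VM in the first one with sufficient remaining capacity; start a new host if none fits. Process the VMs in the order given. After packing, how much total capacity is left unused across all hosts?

34

Put 8 vCPU in host 1; 8 vCPU remain.
Put 10 vCPU in host 2; 6 vCPU remain.
Put 14 vCPU in host 3; 2 vCPU remain.
Put 15 vCPU in host 4; 1 vCPU remain.
Put 13 vCPU in host 5; 3 vCPU remain.
Put 13 vCPU in host 6; 3 vCPU remain.
Put 9 vCPU in host 7; 7 vCPU remain.
Put 4 vCPU in host 1; 4 vCPU remain.
Put 8 vCPU in host 8; 8 vCPU remain.
8 hosts × 16 vCPU = 128 vCPU; used 94 vCPU; unused 34 vCPU.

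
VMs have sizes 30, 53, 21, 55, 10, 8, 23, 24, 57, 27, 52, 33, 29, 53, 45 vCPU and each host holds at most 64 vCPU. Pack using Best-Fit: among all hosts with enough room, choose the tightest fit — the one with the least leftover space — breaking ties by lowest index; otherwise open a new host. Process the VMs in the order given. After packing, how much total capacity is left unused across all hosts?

120

30 vCPU → host 1 (remaining 34 vCPU)
53 vCPU → host 2 (remaining 11 vCPU)
21 vCPU → host 1 (remaining 13 vCPU)
55 vCPU → host 3 (remaining 9 vCPU)
10 vCPU → host 2 (remaining 1 vCPU)
8 vCPU → host 3 (remaining 1 vCPU)
23 vCPU → host 4 (remaining 41 vCPU)
24 vCPU → host 4 (remaining 17 vCPU)
57 vCPU → host 5 (remaining 7 vCPU)
27 vCPU → host 6 (remaining 37 vCPU)
52 vCPU → host 7 (remaining 12 vCPU)
33 vCPU → host 6 (remaining 4 vCPU)
29 vCPU → host 8 (remaining 35 vCPU)
53 vCPU → host 9 (remaining 11 vCPU)
45 vCPU → host 10 (remaining 19 vCPU)
10 hosts × 64 vCPU = 640 vCPU; used 520 vCPU; unused 120 vCPU.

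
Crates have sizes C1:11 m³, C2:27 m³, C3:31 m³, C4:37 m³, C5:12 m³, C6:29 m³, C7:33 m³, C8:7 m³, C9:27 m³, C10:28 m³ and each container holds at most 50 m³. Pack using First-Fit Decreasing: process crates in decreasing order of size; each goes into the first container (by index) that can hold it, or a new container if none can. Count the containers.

Sorted descending: 37, 33, 31, 29, 28, 27, 27, 12, 11, 7.
37 m³ → container 1 (remaining 13 m³)
33 m³ → container 2 (remaining 17 m³)
31 m³ → container 3 (remaining 19 m³)
29 m³ → container 4 (remaining 21 m³)
28 m³ → container 5 (remaining 22 m³)
27 m³ → container 6 (remaining 23 m³)
27 m³ → container 7 (remaining 23 m³)
12 m³ → container 1 (remaining 1 m³)
11 m³ → container 2 (remaining 6 m³)
7 m³ → container 3 (remaining 12 m³)
Final containers: [37,12] [33,11] [31,7] [29] [28] [27] [27].

7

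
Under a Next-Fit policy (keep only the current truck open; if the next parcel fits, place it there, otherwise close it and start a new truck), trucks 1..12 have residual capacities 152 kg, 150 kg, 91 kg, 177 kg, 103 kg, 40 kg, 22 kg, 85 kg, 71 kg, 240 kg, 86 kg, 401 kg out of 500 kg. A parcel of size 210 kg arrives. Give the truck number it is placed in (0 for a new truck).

Next-Fit only looks at truck 12, which has 401 kg free.
210 kg fits there.

12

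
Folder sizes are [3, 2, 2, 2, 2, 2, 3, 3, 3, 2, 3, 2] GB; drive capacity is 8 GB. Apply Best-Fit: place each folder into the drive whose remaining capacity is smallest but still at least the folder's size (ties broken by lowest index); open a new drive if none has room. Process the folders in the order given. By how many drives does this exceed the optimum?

0

Best-Fit: [3,2,2] [2,2,2,2] [3,3,2] [3,3] → 4 drives.
Total size 29 GB; any packing needs at least ⌈29/8⌉ = 4 drives.
So 4 is already optimal.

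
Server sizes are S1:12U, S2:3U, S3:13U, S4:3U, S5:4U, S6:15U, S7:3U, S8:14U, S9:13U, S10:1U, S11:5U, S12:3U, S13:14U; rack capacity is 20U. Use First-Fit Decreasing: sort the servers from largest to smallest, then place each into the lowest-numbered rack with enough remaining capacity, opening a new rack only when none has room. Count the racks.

6

Sorted descending: 15, 14, 14, 13, 13, 12, 5, 4, 3, 3, 3, 3, 1.
Put 15U in rack 1; 5U remain.
Put 14U in rack 2; 6U remain.
Put 14U in rack 3; 6U remain.
Put 13U in rack 4; 7U remain.
Put 13U in rack 5; 7U remain.
Put 12U in rack 6; 8U remain.
Put 5U in rack 1; 0U remain.
Put 4U in rack 2; 2U remain.
Put 3U in rack 3; 3U remain.
Put 3U in rack 3; 0U remain.
Put 3U in rack 4; 4U remain.
Put 3U in rack 4; 1U remain.
Put 1U in rack 2; 1U remain.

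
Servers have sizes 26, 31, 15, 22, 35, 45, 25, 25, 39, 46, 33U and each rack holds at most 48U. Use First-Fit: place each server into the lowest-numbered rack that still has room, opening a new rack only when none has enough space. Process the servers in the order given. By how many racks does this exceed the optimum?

0

First-Fit: [26,15] [31] [22,25] [35] [45] [25] [39] [46] [33] → 9 racks.
9 servers exceed 24U (half the capacity), and no two of those can share a rack, so at least 9 racks are needed.
So 9 is already optimal.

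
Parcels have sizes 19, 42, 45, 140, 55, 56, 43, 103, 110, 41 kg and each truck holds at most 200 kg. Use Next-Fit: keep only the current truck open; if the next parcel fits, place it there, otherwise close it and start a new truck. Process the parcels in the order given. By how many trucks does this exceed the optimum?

1

Next-Fit: [19,42,45] [140,55] [56,43] [103] [110,41] → 5 trucks.
Total size 654 kg; any packing needs at least ⌈654/200⌉ = 4 trucks.
An optimal packing achieves that bound: [140,56] [110,55,19] [103,45,43] [42,41] → 4 trucks.
Excess: 5 − 4 = 1.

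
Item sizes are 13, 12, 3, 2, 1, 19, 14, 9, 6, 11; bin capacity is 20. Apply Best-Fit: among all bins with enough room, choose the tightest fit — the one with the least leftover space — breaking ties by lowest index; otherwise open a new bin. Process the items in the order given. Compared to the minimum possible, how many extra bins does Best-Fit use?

0

Best-Fit: [13,3,2,1] [12] [19] [14,6] [9,11] → 5 bins.
Total size 90; any packing needs at least ⌈90/20⌉ = 5 bins.
So 5 is already optimal.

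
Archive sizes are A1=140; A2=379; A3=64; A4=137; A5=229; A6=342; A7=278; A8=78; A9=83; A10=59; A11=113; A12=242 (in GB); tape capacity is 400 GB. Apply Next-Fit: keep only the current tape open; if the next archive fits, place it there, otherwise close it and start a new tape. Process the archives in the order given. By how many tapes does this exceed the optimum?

Next-Fit: [140] [379] [64,137] [229] [342] [278,78] [83,59,113] [242] → 8 tapes.
Total size 2144 GB; any packing needs at least ⌈2144/400⌉ = 6 tapes.
An optimal packing achieves that bound: [379] [342] [278,113] [242,140] [229,137] [83,78,64,59] → 6 tapes.
Excess: 8 − 6 = 2.

2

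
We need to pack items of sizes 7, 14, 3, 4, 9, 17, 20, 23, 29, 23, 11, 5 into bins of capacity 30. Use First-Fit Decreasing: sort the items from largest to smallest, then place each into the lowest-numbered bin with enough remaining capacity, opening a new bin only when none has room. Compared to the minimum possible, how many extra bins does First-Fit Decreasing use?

0

First-Fit Decreasing: [29] [23,7] [23,5] [20,9] [17,11] [14,4,3] → 6 bins.
Total size 165; any packing needs at least ⌈165/30⌉ = 6 bins.
So 6 is already optimal.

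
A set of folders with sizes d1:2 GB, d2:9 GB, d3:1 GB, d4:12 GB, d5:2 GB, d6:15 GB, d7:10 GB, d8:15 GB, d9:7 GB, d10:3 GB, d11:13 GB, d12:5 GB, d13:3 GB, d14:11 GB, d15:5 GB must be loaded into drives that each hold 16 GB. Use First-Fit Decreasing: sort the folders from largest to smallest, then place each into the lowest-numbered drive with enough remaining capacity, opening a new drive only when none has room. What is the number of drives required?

Sorted descending: 15, 15, 13, 12, 11, 10, 9, 7, 5, 5, 3, 3, 2, 2, 1.
drive 1: place 15 GB, 1 GB left
drive 2: place 15 GB, 1 GB left
drive 3: place 13 GB, 3 GB left
drive 4: place 12 GB, 4 GB left
drive 5: place 11 GB, 5 GB left
drive 6: place 10 GB, 6 GB left
drive 7: place 9 GB, 7 GB left
drive 7: place 7 GB, 0 GB left
drive 5: place 5 GB, 0 GB left
drive 6: place 5 GB, 1 GB left
drive 3: place 3 GB, 0 GB left
drive 4: place 3 GB, 1 GB left
drive 8: place 2 GB, 14 GB left
drive 8: place 2 GB, 12 GB left
drive 1: place 1 GB, 0 GB left

8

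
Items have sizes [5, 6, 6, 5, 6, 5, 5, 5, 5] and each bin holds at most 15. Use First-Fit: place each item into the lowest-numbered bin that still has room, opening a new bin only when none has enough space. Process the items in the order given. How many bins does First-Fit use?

4

bin 1: place 5, 10 left
bin 1: place 6, 4 left
bin 2: place 6, 9 left
bin 2: place 5, 4 left
bin 3: place 6, 9 left
bin 3: place 5, 4 left
bin 4: place 5, 10 left
bin 4: place 5, 5 left
bin 4: place 5, 0 left
Final bins: [5,6] [6,5] [6,5] [5,5,5].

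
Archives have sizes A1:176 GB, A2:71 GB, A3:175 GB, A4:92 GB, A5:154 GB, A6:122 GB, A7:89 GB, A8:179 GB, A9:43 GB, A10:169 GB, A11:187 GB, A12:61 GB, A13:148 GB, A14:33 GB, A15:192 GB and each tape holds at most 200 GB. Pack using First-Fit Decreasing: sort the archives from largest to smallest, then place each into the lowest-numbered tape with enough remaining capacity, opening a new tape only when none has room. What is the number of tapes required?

Sorted descending: 192, 187, 179, 176, 175, 169, 154, 148, 122, 92, 89, 71, 61, 43, 33.
Put 192 GB in tape 1; 8 GB remain.
Put 187 GB in tape 2; 13 GB remain.
Put 179 GB in tape 3; 21 GB remain.
Put 176 GB in tape 4; 24 GB remain.
Put 175 GB in tape 5; 25 GB remain.
Put 169 GB in tape 6; 31 GB remain.
Put 154 GB in tape 7; 46 GB remain.
Put 148 GB in tape 8; 52 GB remain.
Put 122 GB in tape 9; 78 GB remain.
Put 92 GB in tape 10; 108 GB remain.
Put 89 GB in tape 10; 19 GB remain.
Put 71 GB in tape 9; 7 GB remain.
Put 61 GB in tape 11; 139 GB remain.
Put 43 GB in tape 7; 3 GB remain.
Put 33 GB in tape 8; 19 GB remain.

11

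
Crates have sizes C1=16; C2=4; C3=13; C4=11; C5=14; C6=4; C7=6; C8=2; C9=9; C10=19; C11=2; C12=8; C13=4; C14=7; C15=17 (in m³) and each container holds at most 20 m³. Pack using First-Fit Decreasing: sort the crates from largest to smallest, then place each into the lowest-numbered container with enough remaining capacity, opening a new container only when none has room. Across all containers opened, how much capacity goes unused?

Sorted descending: 19, 17, 16, 14, 13, 11, 9, 8, 7, 6, 4, 4, 4, 2, 2.
Put 19 m³ in container 1; 1 m³ remain.
Put 17 m³ in container 2; 3 m³ remain.
Put 16 m³ in container 3; 4 m³ remain.
Put 14 m³ in container 4; 6 m³ remain.
Put 13 m³ in container 5; 7 m³ remain.
Put 11 m³ in container 6; 9 m³ remain.
Put 9 m³ in container 6; 0 m³ remain.
Put 8 m³ in container 7; 12 m³ remain.
Put 7 m³ in container 5; 0 m³ remain.
Put 6 m³ in container 4; 0 m³ remain.
Put 4 m³ in container 3; 0 m³ remain.
Put 4 m³ in container 7; 8 m³ remain.
Put 4 m³ in container 7; 4 m³ remain.
Put 2 m³ in container 2; 1 m³ remain.
Put 2 m³ in container 7; 2 m³ remain.
7 containers × 20 m³ = 140 m³; used 136 m³; unused 4 m³.

4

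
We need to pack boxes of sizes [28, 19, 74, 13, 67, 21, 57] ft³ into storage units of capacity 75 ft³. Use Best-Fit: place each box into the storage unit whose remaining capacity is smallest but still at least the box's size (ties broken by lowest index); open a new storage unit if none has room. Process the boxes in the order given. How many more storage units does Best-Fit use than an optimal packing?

Best-Fit: [28,19,13] [74] [67] [21] [57] → 5 storage units.
Total size 279 ft³; any packing needs at least ⌈279/75⌉ = 4 storage units.
An optimal packing achieves that bound: [74] [67] [57,13] [28,21,19] → 4 storage units.
Excess: 5 − 4 = 1.

1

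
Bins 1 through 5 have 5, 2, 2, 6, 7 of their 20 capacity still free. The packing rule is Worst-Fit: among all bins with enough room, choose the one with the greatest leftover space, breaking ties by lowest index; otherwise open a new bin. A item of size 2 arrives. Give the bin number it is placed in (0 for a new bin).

Bins with room: bin 1 (5), bin 2 (2), bin 3 (2), bin 4 (6), bin 5 (7).
Most room is bin 5 with 7 free.

5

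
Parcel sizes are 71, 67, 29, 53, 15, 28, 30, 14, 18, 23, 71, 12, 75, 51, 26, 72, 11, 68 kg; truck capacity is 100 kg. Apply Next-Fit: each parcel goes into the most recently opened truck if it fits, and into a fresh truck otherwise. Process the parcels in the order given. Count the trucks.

9

Put 71 kg in truck 1; 29 kg remain.
Put 67 kg in truck 2; 33 kg remain.
Put 29 kg in truck 2; 4 kg remain.
Put 53 kg in truck 3; 47 kg remain.
Put 15 kg in truck 3; 32 kg remain.
Put 28 kg in truck 3; 4 kg remain.
Put 30 kg in truck 4; 70 kg remain.
Put 14 kg in truck 4; 56 kg remain.
Put 18 kg in truck 4; 38 kg remain.
Put 23 kg in truck 4; 15 kg remain.
Put 71 kg in truck 5; 29 kg remain.
Put 12 kg in truck 5; 17 kg remain.
Put 75 kg in truck 6; 25 kg remain.
Put 51 kg in truck 7; 49 kg remain.
Put 26 kg in truck 7; 23 kg remain.
Put 72 kg in truck 8; 28 kg remain.
Put 11 kg in truck 8; 17 kg remain.
Put 68 kg in truck 9; 32 kg remain.
Final trucks: [71] [67,29] [53,15,28] [30,14,18,23] [71,12] [75] [51,26] [72,11] [68].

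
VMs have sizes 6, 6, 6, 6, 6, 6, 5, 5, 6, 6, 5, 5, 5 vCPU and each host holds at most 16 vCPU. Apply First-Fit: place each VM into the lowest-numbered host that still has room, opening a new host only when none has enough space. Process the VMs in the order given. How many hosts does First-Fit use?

host 1: place 6 vCPU, 10 vCPU left
host 1: place 6 vCPU, 4 vCPU left
host 2: place 6 vCPU, 10 vCPU left
host 2: place 6 vCPU, 4 vCPU left
host 3: place 6 vCPU, 10 vCPU left
host 3: place 6 vCPU, 4 vCPU left
host 4: place 5 vCPU, 11 vCPU left
host 4: place 5 vCPU, 6 vCPU left
host 4: place 6 vCPU, 0 vCPU left
host 5: place 6 vCPU, 10 vCPU left
host 5: place 5 vCPU, 5 vCPU left
host 5: place 5 vCPU, 0 vCPU left
host 6: place 5 vCPU, 11 vCPU left
Final hosts: [6,6] [6,6] [6,6] [5,5,6] [6,5,5] [5].

6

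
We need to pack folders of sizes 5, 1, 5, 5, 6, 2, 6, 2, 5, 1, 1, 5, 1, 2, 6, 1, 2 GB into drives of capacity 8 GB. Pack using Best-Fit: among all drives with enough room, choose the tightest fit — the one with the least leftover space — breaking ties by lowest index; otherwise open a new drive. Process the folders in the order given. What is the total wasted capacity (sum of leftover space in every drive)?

Put 5 GB in drive 1; 3 GB remain.
Put 1 GB in drive 1; 2 GB remain.
Put 5 GB in drive 2; 3 GB remain.
Put 5 GB in drive 3; 3 GB remain.
Put 6 GB in drive 4; 2 GB remain.
Put 2 GB in drive 1; 0 GB remain.
Put 6 GB in drive 5; 2 GB remain.
Put 2 GB in drive 4; 0 GB remain.
Put 5 GB in drive 6; 3 GB remain.
Put 1 GB in drive 5; 1 GB remain.
Put 1 GB in drive 5; 0 GB remain.
Put 5 GB in drive 7; 3 GB remain.
Put 1 GB in drive 2; 2 GB remain.
Put 2 GB in drive 2; 0 GB remain.
Put 6 GB in drive 8; 2 GB remain.
Put 1 GB in drive 8; 1 GB remain.
Put 2 GB in drive 3; 1 GB remain.
8 drives × 8 GB = 64 GB; used 56 GB; unused 8 GB.

8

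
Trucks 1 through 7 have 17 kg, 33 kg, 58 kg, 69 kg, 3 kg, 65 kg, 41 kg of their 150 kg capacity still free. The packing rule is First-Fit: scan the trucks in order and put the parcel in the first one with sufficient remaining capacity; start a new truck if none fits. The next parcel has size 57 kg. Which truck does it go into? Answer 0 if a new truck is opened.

3

Trucks with room: truck 3 (58 kg), truck 4 (69 kg), truck 6 (65 kg).
The first with room is truck 3.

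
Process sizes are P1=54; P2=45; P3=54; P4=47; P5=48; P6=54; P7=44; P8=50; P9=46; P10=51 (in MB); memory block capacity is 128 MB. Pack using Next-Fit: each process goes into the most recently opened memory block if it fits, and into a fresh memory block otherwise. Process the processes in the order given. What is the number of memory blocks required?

5

Put P1 (54 MB) in memory block 1; 74 MB remain.
Put P2 (45 MB) in memory block 1; 29 MB remain.
Put P3 (54 MB) in memory block 2; 74 MB remain.
Put P4 (47 MB) in memory block 2; 27 MB remain.
Put P5 (48 MB) in memory block 3; 80 MB remain.
Put P6 (54 MB) in memory block 3; 26 MB remain.
Put P7 (44 MB) in memory block 4; 84 MB remain.
Put P8 (50 MB) in memory block 4; 34 MB remain.
Put P9 (46 MB) in memory block 5; 82 MB remain.
Put P10 (51 MB) in memory block 5; 31 MB remain.
Final memory blocks: [54,45] [54,47] [48,54] [44,50] [46,51].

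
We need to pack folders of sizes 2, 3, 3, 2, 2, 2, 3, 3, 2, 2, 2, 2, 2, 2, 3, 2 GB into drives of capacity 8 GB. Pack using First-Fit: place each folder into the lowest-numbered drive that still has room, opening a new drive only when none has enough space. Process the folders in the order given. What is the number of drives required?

2 GB → drive 1 (remaining 6 GB)
3 GB → drive 1 (remaining 3 GB)
3 GB → drive 1 (remaining 0 GB)
2 GB → drive 2 (remaining 6 GB)
2 GB → drive 2 (remaining 4 GB)
2 GB → drive 2 (remaining 2 GB)
3 GB → drive 3 (remaining 5 GB)
3 GB → drive 3 (remaining 2 GB)
2 GB → drive 2 (remaining 0 GB)
2 GB → drive 3 (remaining 0 GB)
2 GB → drive 4 (remaining 6 GB)
2 GB → drive 4 (remaining 4 GB)
2 GB → drive 4 (remaining 2 GB)
2 GB → drive 4 (remaining 0 GB)
3 GB → drive 5 (remaining 5 GB)
2 GB → drive 5 (remaining 3 GB)

5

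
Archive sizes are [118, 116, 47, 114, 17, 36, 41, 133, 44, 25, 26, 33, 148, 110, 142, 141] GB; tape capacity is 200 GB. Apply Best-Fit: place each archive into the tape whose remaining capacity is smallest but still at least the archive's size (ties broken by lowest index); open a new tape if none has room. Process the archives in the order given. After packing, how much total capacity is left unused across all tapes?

Put 118 GB in tape 1; 82 GB remain.
Put 116 GB in tape 2; 84 GB remain.
Put 47 GB in tape 1; 35 GB remain.
Put 114 GB in tape 3; 86 GB remain.
Put 17 GB in tape 1; 18 GB remain.
Put 36 GB in tape 2; 48 GB remain.
Put 41 GB in tape 2; 7 GB remain.
Put 133 GB in tape 4; 67 GB remain.
Put 44 GB in tape 4; 23 GB remain.
Put 25 GB in tape 3; 61 GB remain.
Put 26 GB in tape 3; 35 GB remain.
Put 33 GB in tape 3; 2 GB remain.
Put 148 GB in tape 5; 52 GB remain.
Put 110 GB in tape 6; 90 GB remain.
Put 142 GB in tape 7; 58 GB remain.
Put 141 GB in tape 8; 59 GB remain.
8 tapes × 200 GB = 1600 GB; used 1291 GB; unused 309 GB.

309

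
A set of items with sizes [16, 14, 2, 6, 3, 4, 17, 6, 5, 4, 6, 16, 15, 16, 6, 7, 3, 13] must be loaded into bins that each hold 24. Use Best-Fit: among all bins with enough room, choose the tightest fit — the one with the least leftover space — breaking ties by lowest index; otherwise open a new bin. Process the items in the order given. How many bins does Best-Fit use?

Put 16 in bin 1; 8 remain.
Put 14 in bin 2; 10 remain.
Put 2 in bin 1; 6 remain.
Put 6 in bin 1; 0 remain.
Put 3 in bin 2; 7 remain.
Put 4 in bin 2; 3 remain.
Put 17 in bin 3; 7 remain.
Put 6 in bin 3; 1 remain.
Put 5 in bin 4; 19 remain.
Put 4 in bin 4; 15 remain.
Put 6 in bin 4; 9 remain.
Put 16 in bin 5; 8 remain.
Put 15 in bin 6; 9 remain.
Put 16 in bin 7; 8 remain.
Put 6 in bin 5; 2 remain.
Put 7 in bin 7; 1 remain.
Put 3 in bin 2; 0 remain.
Put 13 in bin 8; 11 remain.
Final bins: [16,2,6] [14,3,4,3] [17,6] [5,4,6] [16,6] [15] [16,7] [13].

8 bins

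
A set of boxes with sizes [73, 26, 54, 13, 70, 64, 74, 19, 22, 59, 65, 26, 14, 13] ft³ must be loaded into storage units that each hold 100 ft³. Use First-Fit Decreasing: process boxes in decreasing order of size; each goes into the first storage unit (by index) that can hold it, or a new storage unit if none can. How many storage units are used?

7 storage units

Sorted descending: 74, 73, 70, 65, 64, 59, 54, 26, 26, 22, 19, 14, 13, 13.
Put 74 ft³ in storage unit 1; 26 ft³ remain.
Put 73 ft³ in storage unit 2; 27 ft³ remain.
Put 70 ft³ in storage unit 3; 30 ft³ remain.
Put 65 ft³ in storage unit 4; 35 ft³ remain.
Put 64 ft³ in storage unit 5; 36 ft³ remain.
Put 59 ft³ in storage unit 6; 41 ft³ remain.
Put 54 ft³ in storage unit 7; 46 ft³ remain.
Put 26 ft³ in storage unit 1; 0 ft³ remain.
Put 26 ft³ in storage unit 2; 1 ft³ remain.
Put 22 ft³ in storage unit 3; 8 ft³ remain.
Put 19 ft³ in storage unit 4; 16 ft³ remain.
Put 14 ft³ in storage unit 4; 2 ft³ remain.
Put 13 ft³ in storage unit 5; 23 ft³ remain.
Put 13 ft³ in storage unit 5; 10 ft³ remain.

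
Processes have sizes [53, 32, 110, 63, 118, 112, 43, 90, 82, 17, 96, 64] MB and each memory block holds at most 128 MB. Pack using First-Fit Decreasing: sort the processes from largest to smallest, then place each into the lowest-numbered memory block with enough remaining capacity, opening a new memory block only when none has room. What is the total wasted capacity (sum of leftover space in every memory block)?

144

Sorted descending: 118, 112, 110, 96, 90, 82, 64, 63, 53, 43, 32, 17.
118 MB → memory block 1 (remaining 10 MB)
112 MB → memory block 2 (remaining 16 MB)
110 MB → memory block 3 (remaining 18 MB)
96 MB → memory block 4 (remaining 32 MB)
90 MB → memory block 5 (remaining 38 MB)
82 MB → memory block 6 (remaining 46 MB)
64 MB → memory block 7 (remaining 64 MB)
63 MB → memory block 7 (remaining 1 MB)
53 MB → memory block 8 (remaining 75 MB)
43 MB → memory block 6 (remaining 3 MB)
32 MB → memory block 4 (remaining 0 MB)
17 MB → memory block 3 (remaining 1 MB)
8 memory blocks × 128 MB = 1024 MB; used 880 MB; unused 144 MB.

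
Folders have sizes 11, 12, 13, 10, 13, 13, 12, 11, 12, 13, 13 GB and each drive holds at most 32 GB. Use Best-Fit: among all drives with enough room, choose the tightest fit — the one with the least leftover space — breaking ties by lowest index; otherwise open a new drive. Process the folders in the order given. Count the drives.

Put 11 GB in drive 1; 21 GB remain.
Put 12 GB in drive 1; 9 GB remain.
Put 13 GB in drive 2; 19 GB remain.
Put 10 GB in drive 2; 9 GB remain.
Put 13 GB in drive 3; 19 GB remain.
Put 13 GB in drive 3; 6 GB remain.
Put 12 GB in drive 4; 20 GB remain.
Put 11 GB in drive 4; 9 GB remain.
Put 12 GB in drive 5; 20 GB remain.
Put 13 GB in drive 5; 7 GB remain.
Put 13 GB in drive 6; 19 GB remain.
Final drives: [11,12] [13,10] [13,13] [12,11] [12,13] [13].

6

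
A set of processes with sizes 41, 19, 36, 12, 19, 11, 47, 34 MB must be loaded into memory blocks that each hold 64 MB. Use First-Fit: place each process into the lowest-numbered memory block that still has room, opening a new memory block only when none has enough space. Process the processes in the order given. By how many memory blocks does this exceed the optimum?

First-Fit: [41,19] [36,12,11] [19,34] [47] → 4 memory blocks.
Total size 219 MB; any packing needs at least ⌈219/64⌉ = 4 memory blocks.
So 4 is already optimal.

0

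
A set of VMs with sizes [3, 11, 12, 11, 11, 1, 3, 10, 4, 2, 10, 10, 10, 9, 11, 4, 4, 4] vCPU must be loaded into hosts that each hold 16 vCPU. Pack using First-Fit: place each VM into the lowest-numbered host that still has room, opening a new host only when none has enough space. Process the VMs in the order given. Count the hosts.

10 hosts

Put 3 vCPU in host 1; 13 vCPU remain.
Put 11 vCPU in host 1; 2 vCPU remain.
Put 12 vCPU in host 2; 4 vCPU remain.
Put 11 vCPU in host 3; 5 vCPU remain.
Put 11 vCPU in host 4; 5 vCPU remain.
Put 1 vCPU in host 1; 1 vCPU remain.
Put 3 vCPU in host 2; 1 vCPU remain.
Put 10 vCPU in host 5; 6 vCPU remain.
Put 4 vCPU in host 3; 1 vCPU remain.
Put 2 vCPU in host 4; 3 vCPU remain.
Put 10 vCPU in host 6; 6 vCPU remain.
Put 10 vCPU in host 7; 6 vCPU remain.
Put 10 vCPU in host 8; 6 vCPU remain.
Put 9 vCPU in host 9; 7 vCPU remain.
Put 11 vCPU in host 10; 5 vCPU remain.
Put 4 vCPU in host 5; 2 vCPU remain.
Put 4 vCPU in host 6; 2 vCPU remain.
Put 4 vCPU in host 7; 2 vCPU remain.
Final hosts: [3,11,1] [12,3] [11,4] [11,2] [10,4] [10,4] [10,4] [10] [9] [11].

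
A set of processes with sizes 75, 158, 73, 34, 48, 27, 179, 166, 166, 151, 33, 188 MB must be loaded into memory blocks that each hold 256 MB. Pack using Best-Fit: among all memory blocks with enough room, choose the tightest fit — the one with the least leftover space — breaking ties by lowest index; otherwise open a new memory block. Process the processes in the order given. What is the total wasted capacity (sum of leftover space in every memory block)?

Put 75 MB in memory block 1; 181 MB remain.
Put 158 MB in memory block 1; 23 MB remain.
Put 73 MB in memory block 2; 183 MB remain.
Put 34 MB in memory block 2; 149 MB remain.
Put 48 MB in memory block 2; 101 MB remain.
Put 27 MB in memory block 2; 74 MB remain.
Put 179 MB in memory block 3; 77 MB remain.
Put 166 MB in memory block 4; 90 MB remain.
Put 166 MB in memory block 5; 90 MB remain.
Put 151 MB in memory block 6; 105 MB remain.
Put 33 MB in memory block 2; 41 MB remain.
Put 188 MB in memory block 7; 68 MB remain.
7 memory blocks × 256 MB = 1792 MB; used 1298 MB; unused 494 MB.

494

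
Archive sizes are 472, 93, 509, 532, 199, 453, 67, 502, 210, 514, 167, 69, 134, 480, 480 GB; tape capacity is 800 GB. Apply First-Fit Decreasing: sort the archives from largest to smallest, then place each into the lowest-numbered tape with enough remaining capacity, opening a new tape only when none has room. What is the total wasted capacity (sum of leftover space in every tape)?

1519

Sorted descending: 532, 514, 509, 502, 480, 480, 472, 453, 210, 199, 167, 134, 93, 69, 67.
Put 532 GB in tape 1; 268 GB remain.
Put 514 GB in tape 2; 286 GB remain.
Put 509 GB in tape 3; 291 GB remain.
Put 502 GB in tape 4; 298 GB remain.
Put 480 GB in tape 5; 320 GB remain.
Put 480 GB in tape 6; 320 GB remain.
Put 472 GB in tape 7; 328 GB remain.
Put 453 GB in tape 8; 347 GB remain.
Put 210 GB in tape 1; 58 GB remain.
Put 199 GB in tape 2; 87 GB remain.
Put 167 GB in tape 3; 124 GB remain.
Put 134 GB in tape 4; 164 GB remain.
Put 93 GB in tape 3; 31 GB remain.
Put 69 GB in tape 2; 18 GB remain.
Put 67 GB in tape 4; 97 GB remain.
8 tapes × 800 GB = 6400 GB; used 4881 GB; unused 1519 GB.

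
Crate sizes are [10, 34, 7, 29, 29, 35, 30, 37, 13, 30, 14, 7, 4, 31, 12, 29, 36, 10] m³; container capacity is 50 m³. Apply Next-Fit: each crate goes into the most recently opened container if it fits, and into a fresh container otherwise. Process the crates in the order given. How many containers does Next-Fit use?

container 1: place 10 m³, 40 m³ left
container 1: place 34 m³, 6 m³ left
container 2: place 7 m³, 43 m³ left
container 2: place 29 m³, 14 m³ left
container 3: place 29 m³, 21 m³ left
container 4: place 35 m³, 15 m³ left
container 5: place 30 m³, 20 m³ left
container 6: place 37 m³, 13 m³ left
container 6: place 13 m³, 0 m³ left
container 7: place 30 m³, 20 m³ left
container 7: place 14 m³, 6 m³ left
container 8: place 7 m³, 43 m³ left
container 8: place 4 m³, 39 m³ left
container 8: place 31 m³, 8 m³ left
container 9: place 12 m³, 38 m³ left
container 9: place 29 m³, 9 m³ left
container 10: place 36 m³, 14 m³ left
container 10: place 10 m³, 4 m³ left
Final containers: [10,34] [7,29] [29] [35] [30] [37,13] [30,14] [7,4,31] [12,29] [36,10].

10 containers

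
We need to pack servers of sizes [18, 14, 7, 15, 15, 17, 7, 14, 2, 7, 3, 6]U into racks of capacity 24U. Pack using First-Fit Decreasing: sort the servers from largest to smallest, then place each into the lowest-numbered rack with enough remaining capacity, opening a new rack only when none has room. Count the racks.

Sorted descending: 18, 17, 15, 15, 14, 14, 7, 7, 7, 6, 3, 2.
18U → rack 1 (remaining 6U)
17U → rack 2 (remaining 7U)
15U → rack 3 (remaining 9U)
15U → rack 4 (remaining 9U)
14U → rack 5 (remaining 10U)
14U → rack 6 (remaining 10U)
7U → rack 2 (remaining 0U)
7U → rack 3 (remaining 2U)
7U → rack 4 (remaining 2U)
6U → rack 1 (remaining 0U)
3U → rack 5 (remaining 7U)
2U → rack 3 (remaining 0U)
Final racks: [18,6] [17,7] [15,7,2] [15,7] [14,3] [14].

6 racks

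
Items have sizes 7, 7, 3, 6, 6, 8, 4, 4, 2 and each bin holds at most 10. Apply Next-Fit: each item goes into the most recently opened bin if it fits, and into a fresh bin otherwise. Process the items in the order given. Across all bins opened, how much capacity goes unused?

13

7 → bin 1 (remaining 3)
7 → bin 2 (remaining 3)
3 → bin 2 (remaining 0)
6 → bin 3 (remaining 4)
6 → bin 4 (remaining 4)
8 → bin 5 (remaining 2)
4 → bin 6 (remaining 6)
4 → bin 6 (remaining 2)
2 → bin 6 (remaining 0)
6 bins × 10 = 60; used 47; unused 13.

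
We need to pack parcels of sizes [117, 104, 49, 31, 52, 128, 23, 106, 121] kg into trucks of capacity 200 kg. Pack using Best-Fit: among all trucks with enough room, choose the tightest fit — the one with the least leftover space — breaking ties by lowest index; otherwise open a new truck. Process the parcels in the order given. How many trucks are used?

5

Put 117 kg in truck 1; 83 kg remain.
Put 104 kg in truck 2; 96 kg remain.
Put 49 kg in truck 1; 34 kg remain.
Put 31 kg in truck 1; 3 kg remain.
Put 52 kg in truck 2; 44 kg remain.
Put 128 kg in truck 3; 72 kg remain.
Put 23 kg in truck 2; 21 kg remain.
Put 106 kg in truck 4; 94 kg remain.
Put 121 kg in truck 5; 79 kg remain.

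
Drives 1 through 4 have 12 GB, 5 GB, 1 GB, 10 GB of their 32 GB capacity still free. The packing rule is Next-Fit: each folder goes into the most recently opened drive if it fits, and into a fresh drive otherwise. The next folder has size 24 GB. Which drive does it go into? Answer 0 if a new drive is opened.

0

Next-Fit only looks at drive 4, which has 10 GB free.
24 GB does not fit, so a new drive is opened.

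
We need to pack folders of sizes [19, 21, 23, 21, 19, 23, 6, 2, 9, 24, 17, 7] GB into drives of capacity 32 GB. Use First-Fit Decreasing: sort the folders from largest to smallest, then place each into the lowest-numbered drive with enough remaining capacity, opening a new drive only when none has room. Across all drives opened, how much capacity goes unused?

65

Sorted descending: 24, 23, 23, 21, 21, 19, 19, 17, 9, 7, 6, 2.
Put 24 GB in drive 1; 8 GB remain.
Put 23 GB in drive 2; 9 GB remain.
Put 23 GB in drive 3; 9 GB remain.
Put 21 GB in drive 4; 11 GB remain.
Put 21 GB in drive 5; 11 GB remain.
Put 19 GB in drive 6; 13 GB remain.
Put 19 GB in drive 7; 13 GB remain.
Put 17 GB in drive 8; 15 GB remain.
Put 9 GB in drive 2; 0 GB remain.
Put 7 GB in drive 1; 1 GB remain.
Put 6 GB in drive 3; 3 GB remain.
Put 2 GB in drive 3; 1 GB remain.
8 drives × 32 GB = 256 GB; used 191 GB; unused 65 GB.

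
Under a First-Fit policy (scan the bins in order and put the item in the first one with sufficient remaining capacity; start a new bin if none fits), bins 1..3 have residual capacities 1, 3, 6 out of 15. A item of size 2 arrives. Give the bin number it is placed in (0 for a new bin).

Bins with room: bin 2 (3), bin 3 (6).
The first with room is bin 2.

2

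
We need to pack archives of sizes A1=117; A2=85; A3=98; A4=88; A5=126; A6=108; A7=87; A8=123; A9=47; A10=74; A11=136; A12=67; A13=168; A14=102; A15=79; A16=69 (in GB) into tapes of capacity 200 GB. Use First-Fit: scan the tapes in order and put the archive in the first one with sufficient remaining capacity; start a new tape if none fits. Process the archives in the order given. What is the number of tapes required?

9

Put A1 (117 GB) in tape 1; 83 GB remain.
Put A2 (85 GB) in tape 2; 115 GB remain.
Put A3 (98 GB) in tape 2; 17 GB remain.
Put A4 (88 GB) in tape 3; 112 GB remain.
Put A5 (126 GB) in tape 4; 74 GB remain.
Put A6 (108 GB) in tape 3; 4 GB remain.
Put A7 (87 GB) in tape 5; 113 GB remain.
Put A8 (123 GB) in tape 6; 77 GB remain.
Put A9 (47 GB) in tape 1; 36 GB remain.
Put A10 (74 GB) in tape 4; 0 GB remain.
Put A11 (136 GB) in tape 7; 64 GB remain.
Put A12 (67 GB) in tape 5; 46 GB remain.
Put A13 (168 GB) in tape 8; 32 GB remain.
Put A14 (102 GB) in tape 9; 98 GB remain.
Put A15 (79 GB) in tape 9; 19 GB remain.
Put A16 (69 GB) in tape 6; 8 GB remain.
Final tapes: [117,47] [85,98] [88,108] [126,74] [87,67] [123,69] [136] [168] [102,79].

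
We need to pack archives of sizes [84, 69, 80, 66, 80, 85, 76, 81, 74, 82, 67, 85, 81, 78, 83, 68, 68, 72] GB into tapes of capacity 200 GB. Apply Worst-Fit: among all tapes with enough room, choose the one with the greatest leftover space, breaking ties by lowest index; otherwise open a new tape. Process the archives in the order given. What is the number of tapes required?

84 GB → tape 1 (remaining 116 GB)
69 GB → tape 1 (remaining 47 GB)
80 GB → tape 2 (remaining 120 GB)
66 GB → tape 2 (remaining 54 GB)
80 GB → tape 3 (remaining 120 GB)
85 GB → tape 3 (remaining 35 GB)
76 GB → tape 4 (remaining 124 GB)
81 GB → tape 4 (remaining 43 GB)
74 GB → tape 5 (remaining 126 GB)
82 GB → tape 5 (remaining 44 GB)
67 GB → tape 6 (remaining 133 GB)
85 GB → tape 6 (remaining 48 GB)
81 GB → tape 7 (remaining 119 GB)
78 GB → tape 7 (remaining 41 GB)
83 GB → tape 8 (remaining 117 GB)
68 GB → tape 8 (remaining 49 GB)
68 GB → tape 9 (remaining 132 GB)
72 GB → tape 9 (remaining 60 GB)

9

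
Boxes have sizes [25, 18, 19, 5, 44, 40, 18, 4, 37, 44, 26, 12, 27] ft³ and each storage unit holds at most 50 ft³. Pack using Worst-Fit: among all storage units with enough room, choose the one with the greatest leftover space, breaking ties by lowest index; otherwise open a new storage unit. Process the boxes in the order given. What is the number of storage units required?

8 storage units

25 ft³ → storage unit 1 (remaining 25 ft³)
18 ft³ → storage unit 1 (remaining 7 ft³)
19 ft³ → storage unit 2 (remaining 31 ft³)
5 ft³ → storage unit 2 (remaining 26 ft³)
44 ft³ → storage unit 3 (remaining 6 ft³)
40 ft³ → storage unit 4 (remaining 10 ft³)
18 ft³ → storage unit 2 (remaining 8 ft³)
4 ft³ → storage unit 4 (remaining 6 ft³)
37 ft³ → storage unit 5 (remaining 13 ft³)
44 ft³ → storage unit 6 (remaining 6 ft³)
26 ft³ → storage unit 7 (remaining 24 ft³)
12 ft³ → storage unit 7 (remaining 12 ft³)
27 ft³ → storage unit 8 (remaining 23 ft³)
Final storage units: [25,18] [19,5,18] [44] [40,4] [37] [44] [26,12] [27].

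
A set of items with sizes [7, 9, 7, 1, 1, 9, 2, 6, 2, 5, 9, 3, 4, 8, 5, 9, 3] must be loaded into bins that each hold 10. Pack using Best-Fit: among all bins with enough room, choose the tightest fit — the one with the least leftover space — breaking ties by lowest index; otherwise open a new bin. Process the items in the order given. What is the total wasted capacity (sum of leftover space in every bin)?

bin 1: place 7, 3 left
bin 2: place 9, 1 left
bin 3: place 7, 3 left
bin 2: place 1, 0 left
bin 1: place 1, 2 left
bin 4: place 9, 1 left
bin 1: place 2, 0 left
bin 5: place 6, 4 left
bin 3: place 2, 1 left
bin 6: place 5, 5 left
bin 7: place 9, 1 left
bin 5: place 3, 1 left
bin 6: place 4, 1 left
bin 8: place 8, 2 left
bin 9: place 5, 5 left
bin 10: place 9, 1 left
bin 9: place 3, 2 left
10 bins × 10 = 100; used 90; unused 10.

10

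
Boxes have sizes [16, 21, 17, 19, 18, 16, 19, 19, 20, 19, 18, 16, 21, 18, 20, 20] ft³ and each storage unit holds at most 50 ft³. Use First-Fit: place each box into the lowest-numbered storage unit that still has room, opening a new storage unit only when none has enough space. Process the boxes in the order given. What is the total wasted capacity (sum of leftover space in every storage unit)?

storage unit 1: place 16 ft³, 34 ft³ left
storage unit 1: place 21 ft³, 13 ft³ left
storage unit 2: place 17 ft³, 33 ft³ left
storage unit 2: place 19 ft³, 14 ft³ left
storage unit 3: place 18 ft³, 32 ft³ left
storage unit 3: place 16 ft³, 16 ft³ left
storage unit 4: place 19 ft³, 31 ft³ left
storage unit 4: place 19 ft³, 12 ft³ left
storage unit 5: place 20 ft³, 30 ft³ left
storage unit 5: place 19 ft³, 11 ft³ left
storage unit 6: place 18 ft³, 32 ft³ left
storage unit 3: place 16 ft³, 0 ft³ left
storage unit 6: place 21 ft³, 11 ft³ left
storage unit 7: place 18 ft³, 32 ft³ left
storage unit 7: place 20 ft³, 12 ft³ left
storage unit 8: place 20 ft³, 30 ft³ left
8 storage units × 50 ft³ = 400 ft³; used 297 ft³; unused 103 ft³.

103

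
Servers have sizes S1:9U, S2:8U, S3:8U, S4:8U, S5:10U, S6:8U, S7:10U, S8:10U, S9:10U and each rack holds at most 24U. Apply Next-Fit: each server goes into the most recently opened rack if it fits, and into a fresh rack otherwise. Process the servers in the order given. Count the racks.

rack 1: place S1 (9U), 15U left
rack 1: place S2 (8U), 7U left
rack 2: place S3 (8U), 16U left
rack 2: place S4 (8U), 8U left
rack 3: place S5 (10U), 14U left
rack 3: place S6 (8U), 6U left
rack 4: place S7 (10U), 14U left
rack 4: place S8 (10U), 4U left
rack 5: place S9 (10U), 14U left
Final racks: [9,8] [8,8] [10,8] [10,10] [10].

5 racks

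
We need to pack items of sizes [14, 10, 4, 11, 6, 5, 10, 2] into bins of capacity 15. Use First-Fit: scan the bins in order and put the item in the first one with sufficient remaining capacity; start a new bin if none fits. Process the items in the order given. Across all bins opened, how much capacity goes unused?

bin 1: place 14, 1 left
bin 2: place 10, 5 left
bin 2: place 4, 1 left
bin 3: place 11, 4 left
bin 4: place 6, 9 left
bin 4: place 5, 4 left
bin 5: place 10, 5 left
bin 3: place 2, 2 left
5 bins × 15 = 75; used 62; unused 13.

13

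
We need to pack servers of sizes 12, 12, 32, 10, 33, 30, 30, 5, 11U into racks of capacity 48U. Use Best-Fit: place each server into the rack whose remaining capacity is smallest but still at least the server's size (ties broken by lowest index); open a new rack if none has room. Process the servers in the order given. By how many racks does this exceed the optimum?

1

Best-Fit: [12,12] [32,10,5] [33,11] [30] [30] → 5 racks.
Total size 175U; any packing needs at least ⌈175/48⌉ = 4 racks.
An optimal packing achieves that bound: [33,12] [32,12] [30,11,5] [30,10] → 4 racks.
Excess: 5 − 4 = 1.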